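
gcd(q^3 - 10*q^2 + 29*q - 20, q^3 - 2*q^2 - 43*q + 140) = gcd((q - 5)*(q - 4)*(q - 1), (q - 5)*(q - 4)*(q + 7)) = q^2 - 9*q + 20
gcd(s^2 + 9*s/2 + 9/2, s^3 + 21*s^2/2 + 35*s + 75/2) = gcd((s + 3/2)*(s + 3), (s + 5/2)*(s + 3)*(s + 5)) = s + 3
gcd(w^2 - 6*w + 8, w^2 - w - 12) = w - 4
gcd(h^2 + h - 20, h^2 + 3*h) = 1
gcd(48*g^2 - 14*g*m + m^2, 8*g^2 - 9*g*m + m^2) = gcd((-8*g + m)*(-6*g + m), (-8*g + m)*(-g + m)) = 8*g - m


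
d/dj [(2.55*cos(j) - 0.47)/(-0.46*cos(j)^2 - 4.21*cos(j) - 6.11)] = (-1.173*cos(j)^2 + 0.432399999999999*cos(j) + 17.5592)*sin(j)/(0.2116*cos(j)^4 + 3.8732*cos(j)^3 + 23.3453*cos(j)^2 + 51.4462*cos(j) + 37.3321)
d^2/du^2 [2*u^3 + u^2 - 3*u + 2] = 12*u + 2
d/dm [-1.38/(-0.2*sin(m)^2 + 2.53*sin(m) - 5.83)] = (3.4914 - 0.552*sin(m))*cos(m)/(0.2*sin(m)^2 - 2.53*sin(m) + 5.83)^2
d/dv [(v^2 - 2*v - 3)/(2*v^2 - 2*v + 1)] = 2*(v^2 + 7*v - 4)/(4*v^4 - 8*v^3 + 8*v^2 - 4*v + 1)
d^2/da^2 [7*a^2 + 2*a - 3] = 14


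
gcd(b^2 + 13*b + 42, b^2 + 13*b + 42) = b^2 + 13*b + 42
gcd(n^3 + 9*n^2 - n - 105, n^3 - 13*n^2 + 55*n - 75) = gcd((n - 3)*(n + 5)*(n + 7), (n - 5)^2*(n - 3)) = n - 3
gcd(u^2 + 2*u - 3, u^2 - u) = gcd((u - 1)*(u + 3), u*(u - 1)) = u - 1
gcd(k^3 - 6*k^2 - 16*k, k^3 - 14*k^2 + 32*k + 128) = k^2 - 6*k - 16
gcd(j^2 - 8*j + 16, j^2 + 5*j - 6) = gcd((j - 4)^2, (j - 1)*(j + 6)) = 1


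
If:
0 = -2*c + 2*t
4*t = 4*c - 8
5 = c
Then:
No Solution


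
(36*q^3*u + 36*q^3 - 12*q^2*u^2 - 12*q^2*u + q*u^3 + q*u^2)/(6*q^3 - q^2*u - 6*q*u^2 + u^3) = q*(6*q*u + 6*q - u^2 - u)/(q^2 - u^2)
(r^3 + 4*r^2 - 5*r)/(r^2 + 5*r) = r - 1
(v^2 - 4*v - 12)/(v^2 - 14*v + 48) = (v + 2)/(v - 8)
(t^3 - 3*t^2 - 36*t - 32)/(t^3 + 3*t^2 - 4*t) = (t^2 - 7*t - 8)/(t*(t - 1))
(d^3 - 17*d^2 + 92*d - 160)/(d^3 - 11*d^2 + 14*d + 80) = (d - 4)/(d + 2)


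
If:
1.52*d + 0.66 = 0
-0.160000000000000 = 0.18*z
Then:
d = -0.43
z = -0.89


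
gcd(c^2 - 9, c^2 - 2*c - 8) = 1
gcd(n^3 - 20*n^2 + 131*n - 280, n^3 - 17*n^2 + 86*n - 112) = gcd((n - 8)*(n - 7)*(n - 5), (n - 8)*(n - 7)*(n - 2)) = n^2 - 15*n + 56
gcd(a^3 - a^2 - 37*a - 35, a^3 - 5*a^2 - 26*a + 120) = a + 5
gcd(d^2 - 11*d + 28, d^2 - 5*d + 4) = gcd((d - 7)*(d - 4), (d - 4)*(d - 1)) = d - 4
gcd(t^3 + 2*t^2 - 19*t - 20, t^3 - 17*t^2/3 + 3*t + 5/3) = 1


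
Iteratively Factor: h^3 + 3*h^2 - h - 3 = (h + 3)*(h^2 - 1) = (h - 1)*(h + 3)*(h + 1)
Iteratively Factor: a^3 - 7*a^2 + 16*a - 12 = (a - 2)*(a^2 - 5*a + 6) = (a - 2)^2*(a - 3)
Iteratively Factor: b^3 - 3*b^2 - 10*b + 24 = (b - 4)*(b^2 + b - 6) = (b - 4)*(b - 2)*(b + 3)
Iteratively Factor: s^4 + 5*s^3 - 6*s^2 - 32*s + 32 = (s + 4)*(s^3 + s^2 - 10*s + 8) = (s + 4)^2*(s^2 - 3*s + 2) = (s - 1)*(s + 4)^2*(s - 2)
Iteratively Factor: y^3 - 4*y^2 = (y)*(y^2 - 4*y) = y^2*(y - 4)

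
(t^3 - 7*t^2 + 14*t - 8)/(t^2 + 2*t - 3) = (t^2 - 6*t + 8)/(t + 3)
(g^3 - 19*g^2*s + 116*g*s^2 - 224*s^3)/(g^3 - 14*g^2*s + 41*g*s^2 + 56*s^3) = (g - 4*s)/(g + s)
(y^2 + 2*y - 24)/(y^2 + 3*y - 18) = (y - 4)/(y - 3)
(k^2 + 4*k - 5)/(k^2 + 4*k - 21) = (k^2 + 4*k - 5)/(k^2 + 4*k - 21)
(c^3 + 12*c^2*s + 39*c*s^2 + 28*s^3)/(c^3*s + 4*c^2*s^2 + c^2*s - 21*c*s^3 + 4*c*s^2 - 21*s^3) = (-c^2 - 5*c*s - 4*s^2)/(s*(-c^2 + 3*c*s - c + 3*s))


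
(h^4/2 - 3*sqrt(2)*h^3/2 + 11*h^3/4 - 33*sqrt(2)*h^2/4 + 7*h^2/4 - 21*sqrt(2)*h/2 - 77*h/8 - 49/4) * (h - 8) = h^5/2 - 3*sqrt(2)*h^4/2 - 5*h^4/4 - 81*h^3/4 + 15*sqrt(2)*h^3/4 - 189*h^2/8 + 111*sqrt(2)*h^2/2 + 259*h/4 + 84*sqrt(2)*h + 98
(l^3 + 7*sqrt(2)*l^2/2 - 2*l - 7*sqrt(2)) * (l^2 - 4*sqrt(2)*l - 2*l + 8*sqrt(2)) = l^5 - 2*l^4 - sqrt(2)*l^4/2 - 30*l^3 + sqrt(2)*l^3 + sqrt(2)*l^2 + 60*l^2 - 2*sqrt(2)*l + 56*l - 112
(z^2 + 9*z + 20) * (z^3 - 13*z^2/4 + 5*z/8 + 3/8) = z^5 + 23*z^4/4 - 69*z^3/8 - 59*z^2 + 127*z/8 + 15/2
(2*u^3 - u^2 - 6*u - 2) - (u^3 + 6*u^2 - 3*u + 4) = u^3 - 7*u^2 - 3*u - 6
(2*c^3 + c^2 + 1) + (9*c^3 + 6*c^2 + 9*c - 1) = 11*c^3 + 7*c^2 + 9*c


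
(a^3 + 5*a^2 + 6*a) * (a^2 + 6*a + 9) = a^5 + 11*a^4 + 45*a^3 + 81*a^2 + 54*a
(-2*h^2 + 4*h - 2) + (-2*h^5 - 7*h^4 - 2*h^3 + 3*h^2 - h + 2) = -2*h^5 - 7*h^4 - 2*h^3 + h^2 + 3*h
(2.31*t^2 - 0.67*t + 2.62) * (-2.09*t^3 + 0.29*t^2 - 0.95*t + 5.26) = -4.8279*t^5 + 2.0702*t^4 - 7.8646*t^3 + 13.5469*t^2 - 6.0132*t + 13.7812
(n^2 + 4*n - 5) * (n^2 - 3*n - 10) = n^4 + n^3 - 27*n^2 - 25*n + 50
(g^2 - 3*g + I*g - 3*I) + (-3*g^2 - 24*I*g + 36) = -2*g^2 - 3*g - 23*I*g + 36 - 3*I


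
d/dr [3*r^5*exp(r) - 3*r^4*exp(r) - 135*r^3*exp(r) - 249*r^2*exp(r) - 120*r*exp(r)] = 3*(r^5 + 4*r^4 - 49*r^3 - 218*r^2 - 206*r - 40)*exp(r)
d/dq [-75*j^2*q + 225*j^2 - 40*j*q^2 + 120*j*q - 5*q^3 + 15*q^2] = -75*j^2 - 80*j*q + 120*j - 15*q^2 + 30*q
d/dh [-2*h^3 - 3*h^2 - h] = -6*h^2 - 6*h - 1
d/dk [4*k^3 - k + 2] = 12*k^2 - 1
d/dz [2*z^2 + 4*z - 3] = 4*z + 4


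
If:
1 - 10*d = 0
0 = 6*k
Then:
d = 1/10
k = 0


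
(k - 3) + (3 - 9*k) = -8*k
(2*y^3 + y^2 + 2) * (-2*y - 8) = -4*y^4 - 18*y^3 - 8*y^2 - 4*y - 16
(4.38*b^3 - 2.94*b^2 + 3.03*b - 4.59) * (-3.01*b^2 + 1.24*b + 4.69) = -13.1838*b^5 + 14.2806*b^4 + 7.7763*b^3 + 3.7845*b^2 + 8.5191*b - 21.5271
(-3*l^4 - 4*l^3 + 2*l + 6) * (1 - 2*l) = 6*l^5 + 5*l^4 - 4*l^3 - 4*l^2 - 10*l + 6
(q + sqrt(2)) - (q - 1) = 1 + sqrt(2)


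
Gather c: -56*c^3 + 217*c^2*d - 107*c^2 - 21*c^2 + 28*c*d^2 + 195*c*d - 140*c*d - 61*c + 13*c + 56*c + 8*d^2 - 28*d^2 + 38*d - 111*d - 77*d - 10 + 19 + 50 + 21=-56*c^3 + c^2*(217*d - 128) + c*(28*d^2 + 55*d + 8) - 20*d^2 - 150*d + 80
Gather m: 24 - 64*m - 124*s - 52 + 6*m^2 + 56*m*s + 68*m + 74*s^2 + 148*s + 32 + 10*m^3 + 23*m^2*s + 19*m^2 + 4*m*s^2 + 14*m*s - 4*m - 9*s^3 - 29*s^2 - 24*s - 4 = 10*m^3 + m^2*(23*s + 25) + m*(4*s^2 + 70*s) - 9*s^3 + 45*s^2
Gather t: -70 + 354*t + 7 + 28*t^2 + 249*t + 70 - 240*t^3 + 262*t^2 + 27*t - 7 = -240*t^3 + 290*t^2 + 630*t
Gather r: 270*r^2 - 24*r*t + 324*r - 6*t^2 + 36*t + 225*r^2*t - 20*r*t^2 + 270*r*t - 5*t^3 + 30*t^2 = r^2*(225*t + 270) + r*(-20*t^2 + 246*t + 324) - 5*t^3 + 24*t^2 + 36*t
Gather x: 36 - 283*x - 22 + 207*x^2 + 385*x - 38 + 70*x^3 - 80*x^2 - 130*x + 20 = 70*x^3 + 127*x^2 - 28*x - 4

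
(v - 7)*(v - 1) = v^2 - 8*v + 7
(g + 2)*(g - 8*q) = g^2 - 8*g*q + 2*g - 16*q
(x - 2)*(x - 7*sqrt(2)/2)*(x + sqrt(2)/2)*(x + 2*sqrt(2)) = x^4 - 2*x^3 - sqrt(2)*x^3 - 31*x^2/2 + 2*sqrt(2)*x^2 - 7*sqrt(2)*x + 31*x + 14*sqrt(2)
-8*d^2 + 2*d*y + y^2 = (-2*d + y)*(4*d + y)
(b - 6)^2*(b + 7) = b^3 - 5*b^2 - 48*b + 252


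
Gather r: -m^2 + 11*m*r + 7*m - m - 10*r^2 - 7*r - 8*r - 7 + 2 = -m^2 + 6*m - 10*r^2 + r*(11*m - 15) - 5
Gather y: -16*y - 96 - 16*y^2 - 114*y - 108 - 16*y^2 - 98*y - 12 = -32*y^2 - 228*y - 216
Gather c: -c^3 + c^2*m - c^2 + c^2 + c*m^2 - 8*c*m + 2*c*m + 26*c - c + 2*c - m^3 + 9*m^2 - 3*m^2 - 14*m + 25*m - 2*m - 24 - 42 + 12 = -c^3 + c^2*m + c*(m^2 - 6*m + 27) - m^3 + 6*m^2 + 9*m - 54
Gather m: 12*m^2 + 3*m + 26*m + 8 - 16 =12*m^2 + 29*m - 8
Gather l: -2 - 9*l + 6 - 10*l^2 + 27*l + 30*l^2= 20*l^2 + 18*l + 4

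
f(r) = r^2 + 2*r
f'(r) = 2*r + 2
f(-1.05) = -1.00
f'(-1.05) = -0.10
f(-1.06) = -1.00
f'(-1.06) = -0.12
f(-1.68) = -0.54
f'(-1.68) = -1.36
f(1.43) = 4.90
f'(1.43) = 4.86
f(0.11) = 0.23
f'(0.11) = 2.22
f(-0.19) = -0.34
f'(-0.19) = 1.62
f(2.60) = 11.96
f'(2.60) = 7.20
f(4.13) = 25.32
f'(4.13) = 10.26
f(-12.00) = 120.00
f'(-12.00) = -22.00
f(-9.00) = 63.00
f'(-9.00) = -16.00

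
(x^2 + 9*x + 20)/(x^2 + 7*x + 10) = (x + 4)/(x + 2)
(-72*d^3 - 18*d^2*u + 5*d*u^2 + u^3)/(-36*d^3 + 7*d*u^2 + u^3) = (-4*d + u)/(-2*d + u)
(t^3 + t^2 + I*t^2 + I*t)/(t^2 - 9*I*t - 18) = t*(t^2 + t*(1 + I) + I)/(t^2 - 9*I*t - 18)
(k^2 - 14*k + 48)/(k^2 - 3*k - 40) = (k - 6)/(k + 5)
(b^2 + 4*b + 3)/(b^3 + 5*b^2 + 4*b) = (b + 3)/(b*(b + 4))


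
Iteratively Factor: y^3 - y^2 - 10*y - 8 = (y - 4)*(y^2 + 3*y + 2) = (y - 4)*(y + 1)*(y + 2)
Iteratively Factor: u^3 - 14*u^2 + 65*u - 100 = (u - 4)*(u^2 - 10*u + 25) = (u - 5)*(u - 4)*(u - 5)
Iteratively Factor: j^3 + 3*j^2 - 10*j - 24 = (j - 3)*(j^2 + 6*j + 8) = (j - 3)*(j + 2)*(j + 4)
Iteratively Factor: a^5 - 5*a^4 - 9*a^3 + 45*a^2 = (a)*(a^4 - 5*a^3 - 9*a^2 + 45*a) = a*(a + 3)*(a^3 - 8*a^2 + 15*a) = a^2*(a + 3)*(a^2 - 8*a + 15) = a^2*(a - 3)*(a + 3)*(a - 5)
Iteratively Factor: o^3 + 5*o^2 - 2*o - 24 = (o + 3)*(o^2 + 2*o - 8) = (o - 2)*(o + 3)*(o + 4)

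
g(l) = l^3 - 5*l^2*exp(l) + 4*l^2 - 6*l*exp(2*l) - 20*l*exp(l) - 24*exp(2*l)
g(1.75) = -1414.40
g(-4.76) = -17.37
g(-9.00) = -405.03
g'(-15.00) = 555.00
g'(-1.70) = -3.03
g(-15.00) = -2475.00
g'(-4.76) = 29.97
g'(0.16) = -104.91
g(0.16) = -38.17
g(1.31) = -557.41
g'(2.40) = -11356.18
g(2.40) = -5475.72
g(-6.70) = -121.31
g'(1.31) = -1193.60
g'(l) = -5*l^2*exp(l) + 3*l^2 - 12*l*exp(2*l) - 30*l*exp(l) + 8*l - 54*exp(2*l) - 20*exp(l)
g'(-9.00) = 170.98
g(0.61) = -117.85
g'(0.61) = -275.62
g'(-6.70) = 81.02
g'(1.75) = -2965.80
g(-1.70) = 9.76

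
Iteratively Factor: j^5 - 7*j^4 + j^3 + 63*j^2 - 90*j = (j - 3)*(j^4 - 4*j^3 - 11*j^2 + 30*j) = (j - 3)*(j - 2)*(j^3 - 2*j^2 - 15*j) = (j - 3)*(j - 2)*(j + 3)*(j^2 - 5*j) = j*(j - 3)*(j - 2)*(j + 3)*(j - 5)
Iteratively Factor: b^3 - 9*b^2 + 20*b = (b)*(b^2 - 9*b + 20) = b*(b - 5)*(b - 4)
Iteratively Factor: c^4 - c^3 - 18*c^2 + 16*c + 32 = (c - 2)*(c^3 + c^2 - 16*c - 16) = (c - 4)*(c - 2)*(c^2 + 5*c + 4) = (c - 4)*(c - 2)*(c + 1)*(c + 4)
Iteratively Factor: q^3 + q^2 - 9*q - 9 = (q - 3)*(q^2 + 4*q + 3) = (q - 3)*(q + 3)*(q + 1)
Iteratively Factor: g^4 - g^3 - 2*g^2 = (g)*(g^3 - g^2 - 2*g) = g^2*(g^2 - g - 2) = g^2*(g + 1)*(g - 2)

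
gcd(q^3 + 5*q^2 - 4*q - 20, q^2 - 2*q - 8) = q + 2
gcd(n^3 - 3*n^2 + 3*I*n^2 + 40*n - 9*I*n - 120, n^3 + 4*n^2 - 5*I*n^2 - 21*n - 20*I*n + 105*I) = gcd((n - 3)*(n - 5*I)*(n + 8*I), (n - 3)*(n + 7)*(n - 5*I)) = n^2 + n*(-3 - 5*I) + 15*I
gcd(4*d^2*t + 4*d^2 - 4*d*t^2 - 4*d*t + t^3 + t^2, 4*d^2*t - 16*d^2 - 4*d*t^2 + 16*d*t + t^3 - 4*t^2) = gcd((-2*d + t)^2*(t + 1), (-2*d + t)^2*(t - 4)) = 4*d^2 - 4*d*t + t^2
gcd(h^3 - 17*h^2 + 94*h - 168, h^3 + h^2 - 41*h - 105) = h - 7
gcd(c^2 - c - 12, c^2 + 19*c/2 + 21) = 1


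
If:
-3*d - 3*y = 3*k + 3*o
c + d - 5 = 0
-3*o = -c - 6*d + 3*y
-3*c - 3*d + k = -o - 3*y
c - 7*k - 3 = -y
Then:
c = 672/109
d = -127/109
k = 157/109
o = -784/109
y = 754/109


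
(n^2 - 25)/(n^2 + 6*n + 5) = (n - 5)/(n + 1)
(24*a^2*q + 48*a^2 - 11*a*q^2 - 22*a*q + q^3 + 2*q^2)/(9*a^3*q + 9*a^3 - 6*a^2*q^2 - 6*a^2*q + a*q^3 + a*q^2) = (-8*a*q - 16*a + q^2 + 2*q)/(a*(-3*a*q - 3*a + q^2 + q))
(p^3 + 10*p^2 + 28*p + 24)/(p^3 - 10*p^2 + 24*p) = (p^3 + 10*p^2 + 28*p + 24)/(p*(p^2 - 10*p + 24))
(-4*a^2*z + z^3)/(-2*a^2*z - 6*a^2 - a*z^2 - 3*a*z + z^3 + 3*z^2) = z*(2*a + z)/(a*z + 3*a + z^2 + 3*z)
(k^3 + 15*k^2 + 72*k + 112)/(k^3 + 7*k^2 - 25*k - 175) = (k^2 + 8*k + 16)/(k^2 - 25)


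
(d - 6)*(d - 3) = d^2 - 9*d + 18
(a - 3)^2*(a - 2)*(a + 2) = a^4 - 6*a^3 + 5*a^2 + 24*a - 36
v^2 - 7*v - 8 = (v - 8)*(v + 1)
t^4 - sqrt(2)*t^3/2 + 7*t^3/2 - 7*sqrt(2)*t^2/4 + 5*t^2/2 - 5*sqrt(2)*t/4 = t*(t + 1)*(t + 5/2)*(t - sqrt(2)/2)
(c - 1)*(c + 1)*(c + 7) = c^3 + 7*c^2 - c - 7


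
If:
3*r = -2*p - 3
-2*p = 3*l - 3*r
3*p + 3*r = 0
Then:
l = -5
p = 3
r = -3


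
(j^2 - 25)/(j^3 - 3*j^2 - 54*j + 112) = (j^2 - 25)/(j^3 - 3*j^2 - 54*j + 112)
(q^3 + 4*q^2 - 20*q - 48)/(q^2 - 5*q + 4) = (q^2 + 8*q + 12)/(q - 1)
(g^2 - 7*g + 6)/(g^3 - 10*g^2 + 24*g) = (g - 1)/(g*(g - 4))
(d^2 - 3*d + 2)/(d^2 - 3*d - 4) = (-d^2 + 3*d - 2)/(-d^2 + 3*d + 4)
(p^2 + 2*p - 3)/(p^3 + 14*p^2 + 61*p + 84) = (p - 1)/(p^2 + 11*p + 28)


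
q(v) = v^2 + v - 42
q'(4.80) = 10.60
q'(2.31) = 5.62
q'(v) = 2*v + 1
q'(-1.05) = -1.10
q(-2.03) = -39.91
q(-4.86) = -23.24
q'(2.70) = 6.40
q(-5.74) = -14.79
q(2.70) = -32.01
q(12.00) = 114.00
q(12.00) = 114.00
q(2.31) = -34.35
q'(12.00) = 25.00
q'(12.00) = 25.00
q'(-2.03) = -3.06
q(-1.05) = -41.95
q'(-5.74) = -10.48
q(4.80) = -14.16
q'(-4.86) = -8.72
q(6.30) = 3.99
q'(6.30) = 13.60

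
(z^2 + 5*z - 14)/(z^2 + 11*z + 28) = (z - 2)/(z + 4)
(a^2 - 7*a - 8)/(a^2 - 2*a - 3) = (a - 8)/(a - 3)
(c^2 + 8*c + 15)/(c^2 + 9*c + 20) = (c + 3)/(c + 4)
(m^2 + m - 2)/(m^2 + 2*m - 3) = (m + 2)/(m + 3)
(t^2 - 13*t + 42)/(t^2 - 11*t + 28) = (t - 6)/(t - 4)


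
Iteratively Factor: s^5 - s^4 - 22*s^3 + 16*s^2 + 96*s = (s + 4)*(s^4 - 5*s^3 - 2*s^2 + 24*s) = (s - 3)*(s + 4)*(s^3 - 2*s^2 - 8*s) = s*(s - 3)*(s + 4)*(s^2 - 2*s - 8) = s*(s - 4)*(s - 3)*(s + 4)*(s + 2)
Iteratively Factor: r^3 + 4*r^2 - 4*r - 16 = (r + 2)*(r^2 + 2*r - 8) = (r + 2)*(r + 4)*(r - 2)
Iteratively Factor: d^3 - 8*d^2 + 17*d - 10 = (d - 1)*(d^2 - 7*d + 10) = (d - 5)*(d - 1)*(d - 2)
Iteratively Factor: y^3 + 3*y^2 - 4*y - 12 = (y + 2)*(y^2 + y - 6) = (y + 2)*(y + 3)*(y - 2)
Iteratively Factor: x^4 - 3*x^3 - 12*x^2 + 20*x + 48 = (x + 2)*(x^3 - 5*x^2 - 2*x + 24) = (x - 4)*(x + 2)*(x^2 - x - 6) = (x - 4)*(x + 2)^2*(x - 3)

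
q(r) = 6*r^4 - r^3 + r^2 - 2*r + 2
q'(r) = 24*r^3 - 3*r^2 + 2*r - 2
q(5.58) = 5665.09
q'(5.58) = 4085.54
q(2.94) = 427.62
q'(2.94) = 587.84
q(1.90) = 73.14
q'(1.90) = 155.59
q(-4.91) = 3641.50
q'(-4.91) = -2925.04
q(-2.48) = 255.33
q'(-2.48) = -391.48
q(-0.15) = 2.33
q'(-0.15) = -2.45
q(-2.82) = 417.46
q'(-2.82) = -569.72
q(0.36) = 1.46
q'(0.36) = -0.55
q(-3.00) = 530.00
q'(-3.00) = -683.00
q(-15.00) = 307382.00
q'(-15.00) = -81707.00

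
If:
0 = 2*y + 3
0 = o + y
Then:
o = 3/2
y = -3/2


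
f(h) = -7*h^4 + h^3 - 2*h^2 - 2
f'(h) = -28*h^3 + 3*h^2 - 4*h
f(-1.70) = -71.16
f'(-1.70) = 153.03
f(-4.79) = -3842.81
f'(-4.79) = 3165.25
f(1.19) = -17.18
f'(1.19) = -47.70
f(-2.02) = -134.95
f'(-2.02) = 251.11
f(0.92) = -7.93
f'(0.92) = -22.94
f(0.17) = -2.06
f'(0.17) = -0.73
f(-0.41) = -2.60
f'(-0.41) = 4.07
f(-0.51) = -3.13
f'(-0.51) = 6.53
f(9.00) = -45362.00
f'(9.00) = -20205.00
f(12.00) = -143714.00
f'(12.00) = -48000.00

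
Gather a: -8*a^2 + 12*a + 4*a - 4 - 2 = -8*a^2 + 16*a - 6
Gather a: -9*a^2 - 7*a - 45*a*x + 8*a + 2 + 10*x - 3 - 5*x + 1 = -9*a^2 + a*(1 - 45*x) + 5*x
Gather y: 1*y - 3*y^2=-3*y^2 + y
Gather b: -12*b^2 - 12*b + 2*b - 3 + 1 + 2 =-12*b^2 - 10*b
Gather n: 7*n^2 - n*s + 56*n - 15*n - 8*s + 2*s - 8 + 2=7*n^2 + n*(41 - s) - 6*s - 6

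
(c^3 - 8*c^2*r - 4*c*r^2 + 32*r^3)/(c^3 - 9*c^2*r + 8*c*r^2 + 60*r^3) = (c^2 - 10*c*r + 16*r^2)/(c^2 - 11*c*r + 30*r^2)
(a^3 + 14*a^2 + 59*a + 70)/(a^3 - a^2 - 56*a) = (a^2 + 7*a + 10)/(a*(a - 8))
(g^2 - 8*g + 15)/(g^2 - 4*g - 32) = (-g^2 + 8*g - 15)/(-g^2 + 4*g + 32)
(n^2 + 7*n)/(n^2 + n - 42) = n/(n - 6)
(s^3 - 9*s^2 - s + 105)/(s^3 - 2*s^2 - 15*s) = (s - 7)/s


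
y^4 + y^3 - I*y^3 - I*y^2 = y^2*(y + 1)*(y - I)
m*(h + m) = h*m + m^2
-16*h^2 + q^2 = (-4*h + q)*(4*h + q)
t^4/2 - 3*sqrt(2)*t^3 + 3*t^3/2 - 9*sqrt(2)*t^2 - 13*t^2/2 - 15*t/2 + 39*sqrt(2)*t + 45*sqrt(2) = (t/2 + 1/2)*(t - 3)*(t + 5)*(t - 6*sqrt(2))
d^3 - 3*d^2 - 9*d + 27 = (d - 3)^2*(d + 3)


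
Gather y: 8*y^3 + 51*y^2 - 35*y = 8*y^3 + 51*y^2 - 35*y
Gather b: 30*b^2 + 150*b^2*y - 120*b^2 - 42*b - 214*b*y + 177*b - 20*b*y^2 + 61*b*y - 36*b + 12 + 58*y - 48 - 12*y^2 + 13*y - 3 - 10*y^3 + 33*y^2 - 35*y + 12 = b^2*(150*y - 90) + b*(-20*y^2 - 153*y + 99) - 10*y^3 + 21*y^2 + 36*y - 27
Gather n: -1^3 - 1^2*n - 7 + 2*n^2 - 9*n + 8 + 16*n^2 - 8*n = 18*n^2 - 18*n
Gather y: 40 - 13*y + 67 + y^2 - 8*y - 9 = y^2 - 21*y + 98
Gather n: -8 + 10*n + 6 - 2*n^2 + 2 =-2*n^2 + 10*n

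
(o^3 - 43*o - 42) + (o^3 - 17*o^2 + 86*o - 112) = 2*o^3 - 17*o^2 + 43*o - 154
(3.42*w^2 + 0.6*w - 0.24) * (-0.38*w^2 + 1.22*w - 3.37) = -1.2996*w^4 + 3.9444*w^3 - 10.7022*w^2 - 2.3148*w + 0.8088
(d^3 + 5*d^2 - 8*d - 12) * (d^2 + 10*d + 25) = d^5 + 15*d^4 + 67*d^3 + 33*d^2 - 320*d - 300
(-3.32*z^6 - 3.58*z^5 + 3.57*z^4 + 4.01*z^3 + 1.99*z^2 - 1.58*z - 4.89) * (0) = 0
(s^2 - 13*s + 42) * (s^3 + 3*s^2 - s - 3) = s^5 - 10*s^4 + 2*s^3 + 136*s^2 - 3*s - 126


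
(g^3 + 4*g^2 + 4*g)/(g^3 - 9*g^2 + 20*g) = (g^2 + 4*g + 4)/(g^2 - 9*g + 20)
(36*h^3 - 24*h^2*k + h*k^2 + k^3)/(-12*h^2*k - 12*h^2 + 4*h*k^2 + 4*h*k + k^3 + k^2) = (-3*h + k)/(k + 1)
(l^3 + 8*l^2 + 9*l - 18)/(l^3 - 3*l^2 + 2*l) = (l^2 + 9*l + 18)/(l*(l - 2))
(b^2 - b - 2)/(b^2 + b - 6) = (b + 1)/(b + 3)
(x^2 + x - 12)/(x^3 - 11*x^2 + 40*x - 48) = (x + 4)/(x^2 - 8*x + 16)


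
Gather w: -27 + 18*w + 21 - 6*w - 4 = 12*w - 10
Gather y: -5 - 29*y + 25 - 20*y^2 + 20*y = -20*y^2 - 9*y + 20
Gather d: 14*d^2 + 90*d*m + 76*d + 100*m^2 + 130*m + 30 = 14*d^2 + d*(90*m + 76) + 100*m^2 + 130*m + 30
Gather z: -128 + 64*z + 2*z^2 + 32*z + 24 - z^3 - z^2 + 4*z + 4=-z^3 + z^2 + 100*z - 100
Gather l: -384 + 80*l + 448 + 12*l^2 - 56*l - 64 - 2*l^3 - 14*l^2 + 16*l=-2*l^3 - 2*l^2 + 40*l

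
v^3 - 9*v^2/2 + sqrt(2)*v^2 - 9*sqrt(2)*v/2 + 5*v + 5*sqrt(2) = (v - 5/2)*(v - 2)*(v + sqrt(2))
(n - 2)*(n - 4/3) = n^2 - 10*n/3 + 8/3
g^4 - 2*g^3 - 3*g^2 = g^2*(g - 3)*(g + 1)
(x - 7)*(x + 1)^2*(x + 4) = x^4 - x^3 - 33*x^2 - 59*x - 28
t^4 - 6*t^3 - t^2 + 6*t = t*(t - 6)*(t - 1)*(t + 1)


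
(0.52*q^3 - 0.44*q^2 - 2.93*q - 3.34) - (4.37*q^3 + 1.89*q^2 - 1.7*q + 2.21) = -3.85*q^3 - 2.33*q^2 - 1.23*q - 5.55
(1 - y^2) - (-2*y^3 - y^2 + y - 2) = 2*y^3 - y + 3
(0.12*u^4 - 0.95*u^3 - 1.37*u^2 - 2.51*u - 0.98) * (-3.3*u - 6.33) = -0.396*u^5 + 2.3754*u^4 + 10.5345*u^3 + 16.9551*u^2 + 19.1223*u + 6.2034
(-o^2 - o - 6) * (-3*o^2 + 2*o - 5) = 3*o^4 + o^3 + 21*o^2 - 7*o + 30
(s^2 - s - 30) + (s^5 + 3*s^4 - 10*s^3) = s^5 + 3*s^4 - 10*s^3 + s^2 - s - 30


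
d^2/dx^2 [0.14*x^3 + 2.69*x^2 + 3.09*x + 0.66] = 0.84*x + 5.38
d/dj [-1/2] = 0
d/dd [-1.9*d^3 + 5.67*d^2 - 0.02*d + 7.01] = -5.7*d^2 + 11.34*d - 0.02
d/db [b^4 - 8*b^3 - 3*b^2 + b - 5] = 4*b^3 - 24*b^2 - 6*b + 1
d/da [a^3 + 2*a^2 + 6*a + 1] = 3*a^2 + 4*a + 6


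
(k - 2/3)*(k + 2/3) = k^2 - 4/9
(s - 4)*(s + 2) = s^2 - 2*s - 8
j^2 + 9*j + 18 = (j + 3)*(j + 6)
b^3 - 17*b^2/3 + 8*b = b*(b - 3)*(b - 8/3)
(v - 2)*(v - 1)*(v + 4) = v^3 + v^2 - 10*v + 8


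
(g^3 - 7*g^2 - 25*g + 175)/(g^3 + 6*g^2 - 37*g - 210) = (g^2 - 12*g + 35)/(g^2 + g - 42)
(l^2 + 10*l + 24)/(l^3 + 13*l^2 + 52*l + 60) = (l + 4)/(l^2 + 7*l + 10)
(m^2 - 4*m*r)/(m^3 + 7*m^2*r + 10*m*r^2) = (m - 4*r)/(m^2 + 7*m*r + 10*r^2)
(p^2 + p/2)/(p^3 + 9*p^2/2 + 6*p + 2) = p/(p^2 + 4*p + 4)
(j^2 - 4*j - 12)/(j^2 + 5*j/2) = 2*(j^2 - 4*j - 12)/(j*(2*j + 5))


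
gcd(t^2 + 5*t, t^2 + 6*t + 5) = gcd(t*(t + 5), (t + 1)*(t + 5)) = t + 5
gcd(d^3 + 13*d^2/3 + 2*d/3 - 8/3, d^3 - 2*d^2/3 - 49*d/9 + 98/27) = d - 2/3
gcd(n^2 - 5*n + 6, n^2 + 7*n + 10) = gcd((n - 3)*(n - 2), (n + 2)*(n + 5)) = 1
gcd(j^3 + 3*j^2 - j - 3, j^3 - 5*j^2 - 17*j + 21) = j^2 + 2*j - 3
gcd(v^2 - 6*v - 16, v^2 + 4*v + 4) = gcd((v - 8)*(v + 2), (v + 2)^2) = v + 2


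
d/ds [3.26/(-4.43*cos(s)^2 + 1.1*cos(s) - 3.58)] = (3.586 - 28.8836*cos(s))*sin(s)/(4.43*cos(s)^2 - 1.1*cos(s) + 3.58)^2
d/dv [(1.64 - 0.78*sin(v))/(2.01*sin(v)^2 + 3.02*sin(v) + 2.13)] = (1.5678*sin(v)^2 - 6.5928*sin(v) - 6.6142)*cos(v)/(4.0401*sin(v)^4 + 12.1404*sin(v)^3 + 17.683*sin(v)^2 + 12.8652*sin(v) + 4.5369)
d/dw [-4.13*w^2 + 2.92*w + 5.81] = 2.92 - 8.26*w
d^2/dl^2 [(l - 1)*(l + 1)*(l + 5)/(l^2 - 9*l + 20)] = 30*(7*l^3 - 57*l^2 + 93*l + 101)/(l^6 - 27*l^5 + 303*l^4 - 1809*l^3 + 6060*l^2 - 10800*l + 8000)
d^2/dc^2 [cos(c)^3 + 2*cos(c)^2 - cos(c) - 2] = cos(c)/4 - 4*cos(2*c) - 9*cos(3*c)/4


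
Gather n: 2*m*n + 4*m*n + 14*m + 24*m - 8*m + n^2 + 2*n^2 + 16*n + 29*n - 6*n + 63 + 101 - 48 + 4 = 30*m + 3*n^2 + n*(6*m + 39) + 120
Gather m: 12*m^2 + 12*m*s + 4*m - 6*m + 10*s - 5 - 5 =12*m^2 + m*(12*s - 2) + 10*s - 10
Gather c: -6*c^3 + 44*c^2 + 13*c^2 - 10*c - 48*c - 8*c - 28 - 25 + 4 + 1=-6*c^3 + 57*c^2 - 66*c - 48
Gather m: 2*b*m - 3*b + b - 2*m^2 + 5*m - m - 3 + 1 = -2*b - 2*m^2 + m*(2*b + 4) - 2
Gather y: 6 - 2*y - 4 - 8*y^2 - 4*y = -8*y^2 - 6*y + 2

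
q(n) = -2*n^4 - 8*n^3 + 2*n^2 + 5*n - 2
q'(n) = -8*n^3 - 24*n^2 + 4*n + 5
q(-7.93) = -3835.48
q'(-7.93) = 2453.46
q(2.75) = -253.88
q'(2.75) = -331.88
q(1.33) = -16.89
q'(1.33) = -50.95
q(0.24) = -0.80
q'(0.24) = 4.47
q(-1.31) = 6.98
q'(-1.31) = -23.44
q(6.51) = -5683.99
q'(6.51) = -3193.24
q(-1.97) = 26.95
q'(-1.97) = -34.86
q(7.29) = -8607.22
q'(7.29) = -4340.66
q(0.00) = -2.00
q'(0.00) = 5.00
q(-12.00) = -27422.00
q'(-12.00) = 10325.00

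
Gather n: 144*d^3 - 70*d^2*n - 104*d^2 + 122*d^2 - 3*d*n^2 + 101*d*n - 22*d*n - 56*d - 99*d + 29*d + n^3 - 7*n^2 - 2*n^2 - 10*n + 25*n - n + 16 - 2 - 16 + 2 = 144*d^3 + 18*d^2 - 126*d + n^3 + n^2*(-3*d - 9) + n*(-70*d^2 + 79*d + 14)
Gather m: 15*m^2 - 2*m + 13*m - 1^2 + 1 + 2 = 15*m^2 + 11*m + 2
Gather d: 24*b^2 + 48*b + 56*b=24*b^2 + 104*b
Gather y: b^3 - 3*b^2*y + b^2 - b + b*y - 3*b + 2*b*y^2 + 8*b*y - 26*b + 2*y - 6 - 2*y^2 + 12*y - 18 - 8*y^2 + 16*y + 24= b^3 + b^2 - 30*b + y^2*(2*b - 10) + y*(-3*b^2 + 9*b + 30)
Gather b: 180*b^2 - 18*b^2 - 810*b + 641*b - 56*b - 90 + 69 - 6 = 162*b^2 - 225*b - 27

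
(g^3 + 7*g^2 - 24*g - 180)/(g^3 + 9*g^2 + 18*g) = (g^2 + g - 30)/(g*(g + 3))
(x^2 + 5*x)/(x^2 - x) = (x + 5)/(x - 1)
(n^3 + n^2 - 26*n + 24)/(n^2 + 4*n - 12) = (n^2 - 5*n + 4)/(n - 2)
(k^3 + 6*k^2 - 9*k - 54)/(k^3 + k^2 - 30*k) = (k^2 - 9)/(k*(k - 5))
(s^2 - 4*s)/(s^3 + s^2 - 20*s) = 1/(s + 5)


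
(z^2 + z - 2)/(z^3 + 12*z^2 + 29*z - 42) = (z + 2)/(z^2 + 13*z + 42)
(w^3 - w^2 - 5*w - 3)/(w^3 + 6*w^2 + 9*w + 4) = (w - 3)/(w + 4)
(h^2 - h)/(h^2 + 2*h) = (h - 1)/(h + 2)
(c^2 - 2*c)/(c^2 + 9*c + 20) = c*(c - 2)/(c^2 + 9*c + 20)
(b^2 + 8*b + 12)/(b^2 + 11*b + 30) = (b + 2)/(b + 5)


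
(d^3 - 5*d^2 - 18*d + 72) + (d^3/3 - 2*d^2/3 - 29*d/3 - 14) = 4*d^3/3 - 17*d^2/3 - 83*d/3 + 58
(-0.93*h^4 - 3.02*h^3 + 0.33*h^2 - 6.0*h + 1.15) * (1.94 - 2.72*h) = 2.5296*h^5 + 6.4102*h^4 - 6.7564*h^3 + 16.9602*h^2 - 14.768*h + 2.231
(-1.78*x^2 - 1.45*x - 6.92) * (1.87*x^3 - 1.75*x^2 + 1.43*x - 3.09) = -3.3286*x^5 + 0.4035*x^4 - 12.9483*x^3 + 15.5367*x^2 - 5.4151*x + 21.3828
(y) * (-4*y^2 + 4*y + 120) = -4*y^3 + 4*y^2 + 120*y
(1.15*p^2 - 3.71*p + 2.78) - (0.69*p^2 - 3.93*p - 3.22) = 0.46*p^2 + 0.22*p + 6.0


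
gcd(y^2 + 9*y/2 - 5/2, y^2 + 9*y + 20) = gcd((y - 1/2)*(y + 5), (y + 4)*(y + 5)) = y + 5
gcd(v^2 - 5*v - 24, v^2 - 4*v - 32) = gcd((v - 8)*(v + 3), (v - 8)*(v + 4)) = v - 8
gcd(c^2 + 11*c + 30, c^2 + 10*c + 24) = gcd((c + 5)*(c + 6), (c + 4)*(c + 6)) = c + 6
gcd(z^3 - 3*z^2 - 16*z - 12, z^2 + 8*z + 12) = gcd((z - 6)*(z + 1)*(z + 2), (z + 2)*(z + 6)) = z + 2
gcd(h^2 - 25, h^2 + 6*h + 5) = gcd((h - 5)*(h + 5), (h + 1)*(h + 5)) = h + 5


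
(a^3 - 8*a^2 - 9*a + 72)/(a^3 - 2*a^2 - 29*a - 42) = (a^2 - 11*a + 24)/(a^2 - 5*a - 14)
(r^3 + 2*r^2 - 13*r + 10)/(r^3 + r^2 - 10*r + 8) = (r + 5)/(r + 4)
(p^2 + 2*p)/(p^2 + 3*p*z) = (p + 2)/(p + 3*z)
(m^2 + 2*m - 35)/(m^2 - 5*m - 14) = (-m^2 - 2*m + 35)/(-m^2 + 5*m + 14)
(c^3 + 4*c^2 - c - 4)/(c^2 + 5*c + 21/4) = 4*(c^3 + 4*c^2 - c - 4)/(4*c^2 + 20*c + 21)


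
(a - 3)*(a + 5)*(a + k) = a^3 + a^2*k + 2*a^2 + 2*a*k - 15*a - 15*k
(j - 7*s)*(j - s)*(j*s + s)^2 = j^4*s^2 - 8*j^3*s^3 + 2*j^3*s^2 + 7*j^2*s^4 - 16*j^2*s^3 + j^2*s^2 + 14*j*s^4 - 8*j*s^3 + 7*s^4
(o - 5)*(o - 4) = o^2 - 9*o + 20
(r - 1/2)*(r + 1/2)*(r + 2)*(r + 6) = r^4 + 8*r^3 + 47*r^2/4 - 2*r - 3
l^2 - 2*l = l*(l - 2)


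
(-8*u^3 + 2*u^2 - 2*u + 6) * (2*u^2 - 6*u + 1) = -16*u^5 + 52*u^4 - 24*u^3 + 26*u^2 - 38*u + 6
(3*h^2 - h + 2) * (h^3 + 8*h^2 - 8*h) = 3*h^5 + 23*h^4 - 30*h^3 + 24*h^2 - 16*h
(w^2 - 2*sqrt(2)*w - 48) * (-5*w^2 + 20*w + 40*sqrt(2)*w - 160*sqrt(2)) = -5*w^4 + 20*w^3 + 50*sqrt(2)*w^3 - 200*sqrt(2)*w^2 + 80*w^2 - 1920*sqrt(2)*w - 320*w + 7680*sqrt(2)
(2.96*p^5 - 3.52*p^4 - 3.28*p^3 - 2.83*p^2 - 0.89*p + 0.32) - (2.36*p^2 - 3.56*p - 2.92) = 2.96*p^5 - 3.52*p^4 - 3.28*p^3 - 5.19*p^2 + 2.67*p + 3.24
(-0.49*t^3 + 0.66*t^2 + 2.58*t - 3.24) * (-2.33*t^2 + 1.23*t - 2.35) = 1.1417*t^5 - 2.1405*t^4 - 4.0481*t^3 + 9.1716*t^2 - 10.0482*t + 7.614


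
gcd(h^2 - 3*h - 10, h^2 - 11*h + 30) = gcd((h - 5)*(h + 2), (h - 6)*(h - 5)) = h - 5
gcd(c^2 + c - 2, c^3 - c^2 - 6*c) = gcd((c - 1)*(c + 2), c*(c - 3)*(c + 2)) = c + 2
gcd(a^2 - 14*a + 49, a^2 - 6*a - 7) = a - 7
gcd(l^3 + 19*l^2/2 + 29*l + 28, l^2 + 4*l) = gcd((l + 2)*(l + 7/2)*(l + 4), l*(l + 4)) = l + 4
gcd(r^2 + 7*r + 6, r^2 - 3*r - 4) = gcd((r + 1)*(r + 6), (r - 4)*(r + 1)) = r + 1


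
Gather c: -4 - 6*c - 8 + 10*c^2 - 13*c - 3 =10*c^2 - 19*c - 15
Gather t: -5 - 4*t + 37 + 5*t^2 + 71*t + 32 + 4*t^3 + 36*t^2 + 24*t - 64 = 4*t^3 + 41*t^2 + 91*t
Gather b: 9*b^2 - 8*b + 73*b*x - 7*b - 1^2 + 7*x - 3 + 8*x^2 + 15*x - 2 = 9*b^2 + b*(73*x - 15) + 8*x^2 + 22*x - 6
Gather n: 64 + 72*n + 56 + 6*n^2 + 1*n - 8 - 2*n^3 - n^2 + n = -2*n^3 + 5*n^2 + 74*n + 112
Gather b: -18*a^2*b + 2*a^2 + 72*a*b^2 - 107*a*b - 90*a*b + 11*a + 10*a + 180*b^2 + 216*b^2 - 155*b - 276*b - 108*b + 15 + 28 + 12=2*a^2 + 21*a + b^2*(72*a + 396) + b*(-18*a^2 - 197*a - 539) + 55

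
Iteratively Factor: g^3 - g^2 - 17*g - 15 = (g + 3)*(g^2 - 4*g - 5) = (g - 5)*(g + 3)*(g + 1)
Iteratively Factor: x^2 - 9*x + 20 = (x - 4)*(x - 5)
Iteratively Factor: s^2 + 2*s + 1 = (s + 1)*(s + 1)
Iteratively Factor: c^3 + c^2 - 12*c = (c + 4)*(c^2 - 3*c) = c*(c + 4)*(c - 3)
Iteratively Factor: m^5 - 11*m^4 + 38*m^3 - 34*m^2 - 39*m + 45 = (m - 3)*(m^4 - 8*m^3 + 14*m^2 + 8*m - 15) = (m - 3)*(m - 1)*(m^3 - 7*m^2 + 7*m + 15) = (m - 3)*(m - 1)*(m + 1)*(m^2 - 8*m + 15) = (m - 3)^2*(m - 1)*(m + 1)*(m - 5)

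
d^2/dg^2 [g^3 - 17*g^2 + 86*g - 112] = 6*g - 34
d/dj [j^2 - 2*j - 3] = 2*j - 2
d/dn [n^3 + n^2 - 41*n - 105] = 3*n^2 + 2*n - 41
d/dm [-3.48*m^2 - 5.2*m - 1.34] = -6.96*m - 5.2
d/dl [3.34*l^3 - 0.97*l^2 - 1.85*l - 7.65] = 10.02*l^2 - 1.94*l - 1.85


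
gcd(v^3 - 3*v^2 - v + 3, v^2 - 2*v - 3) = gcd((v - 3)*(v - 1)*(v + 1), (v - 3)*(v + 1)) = v^2 - 2*v - 3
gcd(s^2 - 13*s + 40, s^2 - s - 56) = s - 8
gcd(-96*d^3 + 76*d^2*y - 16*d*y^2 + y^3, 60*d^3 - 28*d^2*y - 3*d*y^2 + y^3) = 12*d^2 - 8*d*y + y^2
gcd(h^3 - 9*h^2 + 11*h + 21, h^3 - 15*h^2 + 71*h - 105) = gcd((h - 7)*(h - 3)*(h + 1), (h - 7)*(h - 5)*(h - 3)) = h^2 - 10*h + 21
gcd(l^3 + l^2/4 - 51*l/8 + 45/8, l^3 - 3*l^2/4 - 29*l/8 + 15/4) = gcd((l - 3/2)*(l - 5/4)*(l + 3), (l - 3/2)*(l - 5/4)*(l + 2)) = l^2 - 11*l/4 + 15/8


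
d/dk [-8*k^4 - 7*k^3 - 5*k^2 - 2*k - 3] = -32*k^3 - 21*k^2 - 10*k - 2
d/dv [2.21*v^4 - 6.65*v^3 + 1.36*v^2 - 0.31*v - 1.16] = 8.84*v^3 - 19.95*v^2 + 2.72*v - 0.31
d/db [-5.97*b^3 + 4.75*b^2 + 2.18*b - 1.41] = -17.91*b^2 + 9.5*b + 2.18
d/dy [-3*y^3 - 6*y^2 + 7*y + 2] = -9*y^2 - 12*y + 7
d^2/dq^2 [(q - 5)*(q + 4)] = 2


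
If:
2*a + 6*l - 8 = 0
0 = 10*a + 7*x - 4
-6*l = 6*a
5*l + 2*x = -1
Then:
No Solution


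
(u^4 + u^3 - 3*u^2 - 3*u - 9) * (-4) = -4*u^4 - 4*u^3 + 12*u^2 + 12*u + 36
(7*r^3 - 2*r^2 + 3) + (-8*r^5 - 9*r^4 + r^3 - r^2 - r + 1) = -8*r^5 - 9*r^4 + 8*r^3 - 3*r^2 - r + 4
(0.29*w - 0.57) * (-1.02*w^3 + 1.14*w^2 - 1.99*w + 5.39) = -0.2958*w^4 + 0.912*w^3 - 1.2269*w^2 + 2.6974*w - 3.0723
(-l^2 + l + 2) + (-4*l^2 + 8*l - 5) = -5*l^2 + 9*l - 3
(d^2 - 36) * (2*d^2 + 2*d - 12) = 2*d^4 + 2*d^3 - 84*d^2 - 72*d + 432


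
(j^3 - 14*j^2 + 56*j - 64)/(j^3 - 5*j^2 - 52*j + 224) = (j - 2)/(j + 7)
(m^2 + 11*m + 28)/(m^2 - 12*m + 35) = (m^2 + 11*m + 28)/(m^2 - 12*m + 35)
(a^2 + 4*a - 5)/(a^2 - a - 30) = (a - 1)/(a - 6)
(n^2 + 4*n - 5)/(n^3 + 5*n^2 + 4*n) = (n^2 + 4*n - 5)/(n*(n^2 + 5*n + 4))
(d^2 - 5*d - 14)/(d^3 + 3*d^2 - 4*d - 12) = (d - 7)/(d^2 + d - 6)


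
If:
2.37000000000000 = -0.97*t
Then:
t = -2.44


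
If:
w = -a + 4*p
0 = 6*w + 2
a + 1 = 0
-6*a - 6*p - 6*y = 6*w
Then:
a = -1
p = -1/3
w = -1/3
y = 5/3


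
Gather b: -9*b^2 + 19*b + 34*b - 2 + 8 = -9*b^2 + 53*b + 6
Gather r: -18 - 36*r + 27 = 9 - 36*r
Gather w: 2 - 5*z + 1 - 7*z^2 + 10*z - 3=-7*z^2 + 5*z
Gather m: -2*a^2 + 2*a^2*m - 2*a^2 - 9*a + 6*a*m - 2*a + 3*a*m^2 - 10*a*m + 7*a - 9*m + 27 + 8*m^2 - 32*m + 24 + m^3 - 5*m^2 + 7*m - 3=-4*a^2 - 4*a + m^3 + m^2*(3*a + 3) + m*(2*a^2 - 4*a - 34) + 48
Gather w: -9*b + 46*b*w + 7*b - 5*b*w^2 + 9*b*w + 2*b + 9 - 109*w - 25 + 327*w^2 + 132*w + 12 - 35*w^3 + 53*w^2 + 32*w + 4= -35*w^3 + w^2*(380 - 5*b) + w*(55*b + 55)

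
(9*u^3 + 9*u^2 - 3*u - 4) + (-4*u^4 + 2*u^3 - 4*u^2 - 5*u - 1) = -4*u^4 + 11*u^3 + 5*u^2 - 8*u - 5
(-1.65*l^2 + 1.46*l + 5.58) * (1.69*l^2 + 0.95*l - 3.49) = -2.7885*l^4 + 0.8999*l^3 + 16.5757*l^2 + 0.2056*l - 19.4742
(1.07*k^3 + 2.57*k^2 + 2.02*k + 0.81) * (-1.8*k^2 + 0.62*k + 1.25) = -1.926*k^5 - 3.9626*k^4 - 0.7051*k^3 + 3.0069*k^2 + 3.0272*k + 1.0125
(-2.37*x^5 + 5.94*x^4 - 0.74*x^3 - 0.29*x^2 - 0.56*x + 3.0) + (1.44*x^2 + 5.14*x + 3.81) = -2.37*x^5 + 5.94*x^4 - 0.74*x^3 + 1.15*x^2 + 4.58*x + 6.81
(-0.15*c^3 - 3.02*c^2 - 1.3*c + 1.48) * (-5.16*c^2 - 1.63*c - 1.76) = 0.774*c^5 + 15.8277*c^4 + 11.8946*c^3 - 0.2026*c^2 - 0.1244*c - 2.6048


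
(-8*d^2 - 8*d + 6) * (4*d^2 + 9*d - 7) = -32*d^4 - 104*d^3 + 8*d^2 + 110*d - 42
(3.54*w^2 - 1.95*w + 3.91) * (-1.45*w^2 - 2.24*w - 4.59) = -5.133*w^4 - 5.1021*w^3 - 17.5501*w^2 + 0.192099999999998*w - 17.9469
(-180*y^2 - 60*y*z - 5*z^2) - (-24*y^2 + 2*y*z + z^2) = -156*y^2 - 62*y*z - 6*z^2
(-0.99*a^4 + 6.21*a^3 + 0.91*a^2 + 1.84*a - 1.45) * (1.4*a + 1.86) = -1.386*a^5 + 6.8526*a^4 + 12.8246*a^3 + 4.2686*a^2 + 1.3924*a - 2.697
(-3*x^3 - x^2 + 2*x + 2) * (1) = -3*x^3 - x^2 + 2*x + 2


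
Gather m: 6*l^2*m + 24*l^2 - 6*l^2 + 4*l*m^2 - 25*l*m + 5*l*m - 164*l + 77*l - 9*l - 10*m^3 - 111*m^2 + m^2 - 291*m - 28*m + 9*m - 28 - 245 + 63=18*l^2 - 96*l - 10*m^3 + m^2*(4*l - 110) + m*(6*l^2 - 20*l - 310) - 210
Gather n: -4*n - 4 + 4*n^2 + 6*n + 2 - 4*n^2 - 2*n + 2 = 0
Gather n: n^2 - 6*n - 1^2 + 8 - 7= n^2 - 6*n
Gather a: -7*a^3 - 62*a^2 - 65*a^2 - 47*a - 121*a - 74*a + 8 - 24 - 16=-7*a^3 - 127*a^2 - 242*a - 32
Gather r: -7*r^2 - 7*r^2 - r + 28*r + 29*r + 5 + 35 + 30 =-14*r^2 + 56*r + 70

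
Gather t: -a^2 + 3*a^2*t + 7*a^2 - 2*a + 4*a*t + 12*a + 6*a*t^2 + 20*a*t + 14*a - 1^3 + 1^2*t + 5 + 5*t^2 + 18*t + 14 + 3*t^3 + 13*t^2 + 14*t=6*a^2 + 24*a + 3*t^3 + t^2*(6*a + 18) + t*(3*a^2 + 24*a + 33) + 18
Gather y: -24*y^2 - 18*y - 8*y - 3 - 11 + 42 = -24*y^2 - 26*y + 28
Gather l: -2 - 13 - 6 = -21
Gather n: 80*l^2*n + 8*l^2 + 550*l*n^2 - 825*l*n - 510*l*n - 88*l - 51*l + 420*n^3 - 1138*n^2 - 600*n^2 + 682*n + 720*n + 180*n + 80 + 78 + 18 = 8*l^2 - 139*l + 420*n^3 + n^2*(550*l - 1738) + n*(80*l^2 - 1335*l + 1582) + 176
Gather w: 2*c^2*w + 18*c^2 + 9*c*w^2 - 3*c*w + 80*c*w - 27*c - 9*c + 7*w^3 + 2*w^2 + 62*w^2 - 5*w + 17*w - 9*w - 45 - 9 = 18*c^2 - 36*c + 7*w^3 + w^2*(9*c + 64) + w*(2*c^2 + 77*c + 3) - 54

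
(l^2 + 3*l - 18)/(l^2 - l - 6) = (l + 6)/(l + 2)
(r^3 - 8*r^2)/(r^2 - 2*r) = r*(r - 8)/(r - 2)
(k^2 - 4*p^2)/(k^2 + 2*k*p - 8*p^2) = (k + 2*p)/(k + 4*p)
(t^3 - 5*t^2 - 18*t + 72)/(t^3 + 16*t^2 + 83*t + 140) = (t^2 - 9*t + 18)/(t^2 + 12*t + 35)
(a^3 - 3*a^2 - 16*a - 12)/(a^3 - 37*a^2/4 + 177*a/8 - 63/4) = 8*(a^2 + 3*a + 2)/(8*a^2 - 26*a + 21)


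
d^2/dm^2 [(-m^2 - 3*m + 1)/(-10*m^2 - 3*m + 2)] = 2*(270*m^3 - 240*m^2 + 90*m - 7)/(1000*m^6 + 900*m^5 - 330*m^4 - 333*m^3 + 66*m^2 + 36*m - 8)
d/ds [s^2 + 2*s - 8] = 2*s + 2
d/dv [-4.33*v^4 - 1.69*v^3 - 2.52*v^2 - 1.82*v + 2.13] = -17.32*v^3 - 5.07*v^2 - 5.04*v - 1.82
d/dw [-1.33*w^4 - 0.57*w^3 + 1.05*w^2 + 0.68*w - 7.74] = -5.32*w^3 - 1.71*w^2 + 2.1*w + 0.68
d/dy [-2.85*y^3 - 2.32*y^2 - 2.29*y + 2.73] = -8.55*y^2 - 4.64*y - 2.29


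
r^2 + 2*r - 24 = (r - 4)*(r + 6)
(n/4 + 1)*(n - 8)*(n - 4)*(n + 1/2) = n^4/4 - 15*n^3/8 - 5*n^2 + 30*n + 16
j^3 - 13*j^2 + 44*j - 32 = (j - 8)*(j - 4)*(j - 1)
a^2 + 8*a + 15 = (a + 3)*(a + 5)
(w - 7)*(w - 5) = w^2 - 12*w + 35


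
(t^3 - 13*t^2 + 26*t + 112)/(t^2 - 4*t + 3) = (t^3 - 13*t^2 + 26*t + 112)/(t^2 - 4*t + 3)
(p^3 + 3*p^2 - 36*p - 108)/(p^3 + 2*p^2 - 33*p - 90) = (p + 6)/(p + 5)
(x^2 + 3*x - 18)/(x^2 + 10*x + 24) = (x - 3)/(x + 4)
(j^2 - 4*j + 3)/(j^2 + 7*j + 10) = (j^2 - 4*j + 3)/(j^2 + 7*j + 10)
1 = 1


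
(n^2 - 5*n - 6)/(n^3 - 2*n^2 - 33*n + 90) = (n^2 - 5*n - 6)/(n^3 - 2*n^2 - 33*n + 90)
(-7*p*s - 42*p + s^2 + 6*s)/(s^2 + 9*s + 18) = (-7*p + s)/(s + 3)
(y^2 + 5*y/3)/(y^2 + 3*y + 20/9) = 3*y/(3*y + 4)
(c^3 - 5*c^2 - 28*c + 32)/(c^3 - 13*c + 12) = (c - 8)/(c - 3)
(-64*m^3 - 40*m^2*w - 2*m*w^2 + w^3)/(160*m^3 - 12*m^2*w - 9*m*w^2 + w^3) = (2*m + w)/(-5*m + w)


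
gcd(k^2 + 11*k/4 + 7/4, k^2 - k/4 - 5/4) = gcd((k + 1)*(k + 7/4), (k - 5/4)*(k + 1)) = k + 1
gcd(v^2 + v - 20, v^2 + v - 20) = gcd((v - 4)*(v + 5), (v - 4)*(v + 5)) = v^2 + v - 20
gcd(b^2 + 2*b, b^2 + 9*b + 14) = b + 2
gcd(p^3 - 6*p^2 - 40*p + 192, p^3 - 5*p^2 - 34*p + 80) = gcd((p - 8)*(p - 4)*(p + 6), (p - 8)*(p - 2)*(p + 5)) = p - 8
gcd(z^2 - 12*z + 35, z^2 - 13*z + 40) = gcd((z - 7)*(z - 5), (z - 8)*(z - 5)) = z - 5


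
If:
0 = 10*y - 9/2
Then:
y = 9/20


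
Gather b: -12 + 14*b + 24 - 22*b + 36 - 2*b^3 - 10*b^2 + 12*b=-2*b^3 - 10*b^2 + 4*b + 48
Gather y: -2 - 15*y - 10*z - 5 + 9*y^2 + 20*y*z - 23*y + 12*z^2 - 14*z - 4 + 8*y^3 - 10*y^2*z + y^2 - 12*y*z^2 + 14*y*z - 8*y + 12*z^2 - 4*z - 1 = 8*y^3 + y^2*(10 - 10*z) + y*(-12*z^2 + 34*z - 46) + 24*z^2 - 28*z - 12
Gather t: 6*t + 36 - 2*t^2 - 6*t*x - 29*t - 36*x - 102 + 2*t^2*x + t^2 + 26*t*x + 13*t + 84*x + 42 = t^2*(2*x - 1) + t*(20*x - 10) + 48*x - 24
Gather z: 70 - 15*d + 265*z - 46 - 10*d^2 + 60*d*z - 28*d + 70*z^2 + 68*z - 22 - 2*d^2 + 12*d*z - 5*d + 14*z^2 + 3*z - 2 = -12*d^2 - 48*d + 84*z^2 + z*(72*d + 336)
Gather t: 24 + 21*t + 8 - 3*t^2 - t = -3*t^2 + 20*t + 32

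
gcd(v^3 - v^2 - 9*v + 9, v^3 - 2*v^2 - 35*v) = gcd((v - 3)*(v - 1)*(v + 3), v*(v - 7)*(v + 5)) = 1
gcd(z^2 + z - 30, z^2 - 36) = z + 6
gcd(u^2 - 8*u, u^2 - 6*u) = u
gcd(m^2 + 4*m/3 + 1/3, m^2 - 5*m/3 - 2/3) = m + 1/3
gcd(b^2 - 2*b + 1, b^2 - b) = b - 1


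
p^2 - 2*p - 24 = (p - 6)*(p + 4)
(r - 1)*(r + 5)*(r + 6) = r^3 + 10*r^2 + 19*r - 30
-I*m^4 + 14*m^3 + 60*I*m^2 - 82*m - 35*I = (m + I)*(m + 5*I)*(m + 7*I)*(-I*m + 1)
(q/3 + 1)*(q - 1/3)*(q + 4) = q^3/3 + 20*q^2/9 + 29*q/9 - 4/3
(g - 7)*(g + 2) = g^2 - 5*g - 14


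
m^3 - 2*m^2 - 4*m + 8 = (m - 2)^2*(m + 2)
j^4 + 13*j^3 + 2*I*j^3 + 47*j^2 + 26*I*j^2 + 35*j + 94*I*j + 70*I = (j + 1)*(j + 5)*(j + 7)*(j + 2*I)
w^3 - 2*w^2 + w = w*(w - 1)^2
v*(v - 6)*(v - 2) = v^3 - 8*v^2 + 12*v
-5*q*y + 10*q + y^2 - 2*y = (-5*q + y)*(y - 2)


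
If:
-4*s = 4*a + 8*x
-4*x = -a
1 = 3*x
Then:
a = 4/3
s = -2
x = 1/3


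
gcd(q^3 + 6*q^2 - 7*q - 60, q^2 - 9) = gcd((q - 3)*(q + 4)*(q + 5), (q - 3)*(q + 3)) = q - 3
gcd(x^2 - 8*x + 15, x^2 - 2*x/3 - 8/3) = 1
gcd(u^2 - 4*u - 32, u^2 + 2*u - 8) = u + 4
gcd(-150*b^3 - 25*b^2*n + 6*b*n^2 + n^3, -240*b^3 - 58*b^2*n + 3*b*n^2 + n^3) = 30*b^2 + 11*b*n + n^2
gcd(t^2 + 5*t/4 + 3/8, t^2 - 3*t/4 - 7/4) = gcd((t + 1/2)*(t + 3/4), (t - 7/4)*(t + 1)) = 1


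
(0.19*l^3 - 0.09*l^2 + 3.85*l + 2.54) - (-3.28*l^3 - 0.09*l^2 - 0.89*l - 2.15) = 3.47*l^3 + 4.74*l + 4.69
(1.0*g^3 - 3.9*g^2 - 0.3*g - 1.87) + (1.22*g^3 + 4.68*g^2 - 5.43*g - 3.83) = 2.22*g^3 + 0.78*g^2 - 5.73*g - 5.7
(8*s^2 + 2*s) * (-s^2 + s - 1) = -8*s^4 + 6*s^3 - 6*s^2 - 2*s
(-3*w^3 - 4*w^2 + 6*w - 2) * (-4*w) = 12*w^4 + 16*w^3 - 24*w^2 + 8*w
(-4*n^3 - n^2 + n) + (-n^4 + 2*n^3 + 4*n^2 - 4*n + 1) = -n^4 - 2*n^3 + 3*n^2 - 3*n + 1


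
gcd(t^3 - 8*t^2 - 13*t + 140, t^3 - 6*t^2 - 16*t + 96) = t + 4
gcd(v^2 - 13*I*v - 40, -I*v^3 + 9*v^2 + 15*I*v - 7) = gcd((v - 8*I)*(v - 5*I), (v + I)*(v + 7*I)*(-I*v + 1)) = 1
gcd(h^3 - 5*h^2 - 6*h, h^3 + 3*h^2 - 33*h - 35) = h + 1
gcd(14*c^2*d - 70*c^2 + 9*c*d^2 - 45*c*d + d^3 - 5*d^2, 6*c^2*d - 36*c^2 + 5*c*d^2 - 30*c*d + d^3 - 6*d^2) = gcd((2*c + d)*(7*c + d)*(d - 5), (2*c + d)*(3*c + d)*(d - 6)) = 2*c + d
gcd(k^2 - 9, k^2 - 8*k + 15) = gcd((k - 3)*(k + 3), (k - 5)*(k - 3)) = k - 3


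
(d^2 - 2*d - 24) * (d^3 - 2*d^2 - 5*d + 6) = d^5 - 4*d^4 - 25*d^3 + 64*d^2 + 108*d - 144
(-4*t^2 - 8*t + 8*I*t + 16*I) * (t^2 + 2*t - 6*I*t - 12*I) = -4*t^4 - 16*t^3 + 32*I*t^3 + 32*t^2 + 128*I*t^2 + 192*t + 128*I*t + 192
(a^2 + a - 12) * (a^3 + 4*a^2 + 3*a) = a^5 + 5*a^4 - 5*a^3 - 45*a^2 - 36*a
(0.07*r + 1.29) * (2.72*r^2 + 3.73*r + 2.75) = 0.1904*r^3 + 3.7699*r^2 + 5.0042*r + 3.5475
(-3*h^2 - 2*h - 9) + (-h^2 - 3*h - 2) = -4*h^2 - 5*h - 11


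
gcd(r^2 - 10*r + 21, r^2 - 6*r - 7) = r - 7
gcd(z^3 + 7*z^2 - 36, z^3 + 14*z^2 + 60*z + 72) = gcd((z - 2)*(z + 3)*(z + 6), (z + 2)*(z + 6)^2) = z + 6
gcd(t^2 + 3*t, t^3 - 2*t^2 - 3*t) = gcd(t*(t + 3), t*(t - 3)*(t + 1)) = t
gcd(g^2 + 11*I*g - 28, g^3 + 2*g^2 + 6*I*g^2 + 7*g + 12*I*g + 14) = g + 7*I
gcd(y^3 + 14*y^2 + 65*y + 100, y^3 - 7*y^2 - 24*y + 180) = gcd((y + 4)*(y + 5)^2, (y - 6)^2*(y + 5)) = y + 5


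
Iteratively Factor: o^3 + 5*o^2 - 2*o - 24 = (o + 3)*(o^2 + 2*o - 8) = (o + 3)*(o + 4)*(o - 2)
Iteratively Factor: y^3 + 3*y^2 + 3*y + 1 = (y + 1)*(y^2 + 2*y + 1) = (y + 1)^2*(y + 1)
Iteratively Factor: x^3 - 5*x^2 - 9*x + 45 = (x - 3)*(x^2 - 2*x - 15) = (x - 5)*(x - 3)*(x + 3)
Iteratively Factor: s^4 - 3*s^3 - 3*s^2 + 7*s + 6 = (s - 3)*(s^3 - 3*s - 2) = (s - 3)*(s + 1)*(s^2 - s - 2) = (s - 3)*(s + 1)^2*(s - 2)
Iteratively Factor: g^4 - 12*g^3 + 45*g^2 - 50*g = (g - 5)*(g^3 - 7*g^2 + 10*g) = g*(g - 5)*(g^2 - 7*g + 10) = g*(g - 5)^2*(g - 2)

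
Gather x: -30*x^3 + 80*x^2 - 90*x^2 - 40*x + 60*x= -30*x^3 - 10*x^2 + 20*x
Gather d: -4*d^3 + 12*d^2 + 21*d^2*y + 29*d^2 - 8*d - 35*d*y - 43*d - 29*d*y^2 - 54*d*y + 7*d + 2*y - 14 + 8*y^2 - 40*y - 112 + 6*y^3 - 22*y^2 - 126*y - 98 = -4*d^3 + d^2*(21*y + 41) + d*(-29*y^2 - 89*y - 44) + 6*y^3 - 14*y^2 - 164*y - 224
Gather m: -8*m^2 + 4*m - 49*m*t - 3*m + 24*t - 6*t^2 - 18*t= -8*m^2 + m*(1 - 49*t) - 6*t^2 + 6*t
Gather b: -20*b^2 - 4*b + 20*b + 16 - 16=-20*b^2 + 16*b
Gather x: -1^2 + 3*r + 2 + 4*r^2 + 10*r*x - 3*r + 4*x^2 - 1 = 4*r^2 + 10*r*x + 4*x^2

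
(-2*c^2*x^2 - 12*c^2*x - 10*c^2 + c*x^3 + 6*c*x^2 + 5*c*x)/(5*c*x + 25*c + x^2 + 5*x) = c*(-2*c*x - 2*c + x^2 + x)/(5*c + x)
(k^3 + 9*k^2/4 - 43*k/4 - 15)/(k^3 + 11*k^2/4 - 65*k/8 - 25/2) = 2*(k - 3)/(2*k - 5)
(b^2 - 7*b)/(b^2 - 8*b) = (b - 7)/(b - 8)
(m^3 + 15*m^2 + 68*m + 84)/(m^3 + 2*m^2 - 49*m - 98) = (m + 6)/(m - 7)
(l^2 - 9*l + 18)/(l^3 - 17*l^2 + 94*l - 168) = (l - 3)/(l^2 - 11*l + 28)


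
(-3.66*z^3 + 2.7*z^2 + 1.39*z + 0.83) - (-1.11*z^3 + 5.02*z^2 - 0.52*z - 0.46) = -2.55*z^3 - 2.32*z^2 + 1.91*z + 1.29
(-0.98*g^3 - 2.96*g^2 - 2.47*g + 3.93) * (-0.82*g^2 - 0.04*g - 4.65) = 0.8036*g^5 + 2.4664*g^4 + 6.7008*g^3 + 10.6402*g^2 + 11.3283*g - 18.2745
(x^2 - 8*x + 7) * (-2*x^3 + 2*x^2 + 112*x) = -2*x^5 + 18*x^4 + 82*x^3 - 882*x^2 + 784*x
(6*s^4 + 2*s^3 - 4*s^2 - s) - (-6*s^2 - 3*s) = 6*s^4 + 2*s^3 + 2*s^2 + 2*s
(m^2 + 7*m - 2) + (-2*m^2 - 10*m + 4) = -m^2 - 3*m + 2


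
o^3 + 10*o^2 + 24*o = o*(o + 4)*(o + 6)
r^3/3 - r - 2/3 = (r/3 + 1/3)*(r - 2)*(r + 1)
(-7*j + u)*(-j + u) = 7*j^2 - 8*j*u + u^2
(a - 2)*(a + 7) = a^2 + 5*a - 14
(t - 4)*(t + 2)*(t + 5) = t^3 + 3*t^2 - 18*t - 40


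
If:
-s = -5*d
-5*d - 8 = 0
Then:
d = -8/5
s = -8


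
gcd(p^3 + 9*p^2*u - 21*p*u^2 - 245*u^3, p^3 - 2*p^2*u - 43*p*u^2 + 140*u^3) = p^2 + 2*p*u - 35*u^2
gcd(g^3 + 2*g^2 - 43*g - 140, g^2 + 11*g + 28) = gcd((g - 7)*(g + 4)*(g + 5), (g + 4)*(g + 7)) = g + 4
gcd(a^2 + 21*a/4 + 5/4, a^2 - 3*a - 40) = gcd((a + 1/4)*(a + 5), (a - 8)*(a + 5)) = a + 5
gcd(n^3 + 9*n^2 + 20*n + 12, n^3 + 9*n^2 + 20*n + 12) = n^3 + 9*n^2 + 20*n + 12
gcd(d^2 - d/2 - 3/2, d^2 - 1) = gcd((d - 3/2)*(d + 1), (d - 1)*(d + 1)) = d + 1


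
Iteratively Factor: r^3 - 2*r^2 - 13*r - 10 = (r + 2)*(r^2 - 4*r - 5) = (r - 5)*(r + 2)*(r + 1)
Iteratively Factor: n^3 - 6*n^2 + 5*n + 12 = (n - 3)*(n^2 - 3*n - 4) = (n - 3)*(n + 1)*(n - 4)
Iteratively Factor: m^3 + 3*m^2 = (m + 3)*(m^2) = m*(m + 3)*(m)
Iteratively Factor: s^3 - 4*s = (s)*(s^2 - 4) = s*(s - 2)*(s + 2)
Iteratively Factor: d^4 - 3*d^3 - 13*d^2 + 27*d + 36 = (d - 3)*(d^3 - 13*d - 12) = (d - 3)*(d + 1)*(d^2 - d - 12) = (d - 3)*(d + 1)*(d + 3)*(d - 4)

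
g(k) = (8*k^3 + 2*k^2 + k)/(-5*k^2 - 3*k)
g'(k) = (10*k + 3)*(8*k^3 + 2*k^2 + k)/(-5*k^2 - 3*k)^2 + (24*k^2 + 4*k + 1)/(-5*k^2 - 3*k)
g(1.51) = -2.11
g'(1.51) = -1.48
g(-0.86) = 4.00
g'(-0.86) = 6.33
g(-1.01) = 3.48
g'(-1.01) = 1.59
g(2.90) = -4.23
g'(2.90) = -1.56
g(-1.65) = 3.71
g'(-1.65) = -1.11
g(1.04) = -1.43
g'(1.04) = -1.40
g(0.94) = -1.29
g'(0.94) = -1.37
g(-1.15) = 3.37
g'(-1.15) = 0.17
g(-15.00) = 24.60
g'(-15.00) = -1.60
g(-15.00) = 24.60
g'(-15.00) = -1.60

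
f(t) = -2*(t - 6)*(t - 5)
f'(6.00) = -2.00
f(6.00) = 0.00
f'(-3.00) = 34.00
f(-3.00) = -144.00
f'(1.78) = 14.88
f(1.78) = -27.18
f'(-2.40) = 31.60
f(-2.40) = -124.32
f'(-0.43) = 23.72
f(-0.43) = -69.83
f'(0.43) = 20.28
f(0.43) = -50.91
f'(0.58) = 19.68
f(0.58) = -47.91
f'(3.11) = 9.56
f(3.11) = -10.92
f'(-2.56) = 32.24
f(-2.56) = -129.43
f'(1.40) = 16.40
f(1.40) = -33.12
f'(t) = 22 - 4*t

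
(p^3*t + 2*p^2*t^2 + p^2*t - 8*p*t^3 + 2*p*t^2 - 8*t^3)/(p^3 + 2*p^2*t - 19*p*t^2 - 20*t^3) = t*(p^3 + 2*p^2*t + p^2 - 8*p*t^2 + 2*p*t - 8*t^2)/(p^3 + 2*p^2*t - 19*p*t^2 - 20*t^3)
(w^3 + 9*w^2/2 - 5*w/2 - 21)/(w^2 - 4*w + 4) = (2*w^2 + 13*w + 21)/(2*(w - 2))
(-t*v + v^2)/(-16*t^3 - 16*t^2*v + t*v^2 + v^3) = v*(t - v)/(16*t^3 + 16*t^2*v - t*v^2 - v^3)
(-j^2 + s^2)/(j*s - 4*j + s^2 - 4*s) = (-j + s)/(s - 4)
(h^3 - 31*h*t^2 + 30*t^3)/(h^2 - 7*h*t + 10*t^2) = (-h^2 - 5*h*t + 6*t^2)/(-h + 2*t)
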